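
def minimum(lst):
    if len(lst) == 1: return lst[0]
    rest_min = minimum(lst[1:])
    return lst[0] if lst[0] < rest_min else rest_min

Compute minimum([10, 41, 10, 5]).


minimum([10, 41, 10, 5]): compare 10 with minimum([41, 10, 5])
minimum([41, 10, 5]): compare 41 with minimum([10, 5])
minimum([10, 5]): compare 10 with minimum([5])
minimum([5]) = 5  (base case)
Compare 10 with 5 -> 5
Compare 41 with 5 -> 5
Compare 10 with 5 -> 5

5


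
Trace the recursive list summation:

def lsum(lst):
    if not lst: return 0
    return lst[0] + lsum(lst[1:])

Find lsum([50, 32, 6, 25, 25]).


lsum([50, 32, 6, 25, 25]) = 50 + lsum([32, 6, 25, 25])
lsum([32, 6, 25, 25]) = 32 + lsum([6, 25, 25])
lsum([6, 25, 25]) = 6 + lsum([25, 25])
lsum([25, 25]) = 25 + lsum([25])
lsum([25]) = 25 + lsum([])
lsum([]) = 0  (base case)
Total: 50 + 32 + 6 + 25 + 25 + 0 = 138

138


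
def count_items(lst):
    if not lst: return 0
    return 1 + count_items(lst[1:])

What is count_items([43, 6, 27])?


count_items([43, 6, 27]) = 1 + count_items([6, 27])
count_items([6, 27]) = 1 + count_items([27])
count_items([27]) = 1 + count_items([])
count_items([]) = 0  (base case)
Unwinding: 1 + 1 + 1 + 0 = 3

3


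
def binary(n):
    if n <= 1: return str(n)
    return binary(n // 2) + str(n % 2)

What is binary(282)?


binary(282) = binary(141) + '0'
binary(141) = binary(70) + '1'
binary(70) = binary(35) + '0'
binary(35) = binary(17) + '1'
binary(17) = binary(8) + '1'
binary(8) = binary(4) + '0'
binary(4) = binary(2) + '0'
binary(2) = binary(1) + '0'
binary(1) = '1'  (base case)
Concatenating: '1' + '0' + '0' + '0' + '1' + '1' + '0' + '1' + '0' = '100011010'

100011010


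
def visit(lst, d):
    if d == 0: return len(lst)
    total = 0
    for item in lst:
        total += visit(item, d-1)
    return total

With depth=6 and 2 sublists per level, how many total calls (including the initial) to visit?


At depth 0 (root): 1 call
At depth 1: each of 1 parents calls visit on 2 children = 2 calls
At depth 2: each of 2 parents calls visit on 2 children = 4 calls
At depth 3: each of 4 parents calls visit on 2 children = 8 calls
At depth 4: each of 8 parents calls visit on 2 children = 16 calls
At depth 5: each of 16 parents calls visit on 2 children = 32 calls
At depth 6: each of 32 parents calls visit on 2 children = 64 calls
Total: 1 + 2 + 4 + 8 + 16 + 32 + 64 = 127

127


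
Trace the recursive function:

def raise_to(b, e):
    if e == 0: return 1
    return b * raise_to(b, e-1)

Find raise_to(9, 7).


raise_to(9, 7)
= 9 * raise_to(9, 6)
= 9 * 9 * raise_to(9, 5)
= 9 * 9 * 9 * raise_to(9, 4)
= 9 * 9 * 9 * 9 * raise_to(9, 3)
= 9 * 9 * 9 * 9 * 9 * raise_to(9, 2)
= 9 * 9 * 9 * 9 * 9 * 9 * raise_to(9, 1)
= 9 * 9 * 9 * 9 * 9 * 9 * 9 * raise_to(9, 0)
= 9 * 9 * 9 * 9 * 9 * 9 * 9 * 1
= 4782969

4782969


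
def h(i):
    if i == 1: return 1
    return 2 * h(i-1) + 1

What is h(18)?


h(18) = 2 * h(17) + 1
h(17) = 2 * h(16) + 1
h(16) = 2 * h(15) + 1
h(15) = 2 * h(14) + 1
h(14) = 2 * h(13) + 1
h(13) = 2 * h(12) + 1
h(12) = 2 * h(11) + 1
h(11) = 2 * h(10) + 1
h(10) = 2 * h(9) + 1
h(9) = 2 * h(8) + 1
h(8) = 2 * h(7) + 1
h(7) = 2 * h(6) + 1
h(6) = 2 * h(5) + 1
h(5) = 2 * h(4) + 1
h(4) = 2 * h(3) + 1
h(3) = 2 * h(2) + 1
h(2) = 2 * h(1) + 1
h(1) = 1  (base case)
h(2) = 2 * 1 + 1 = 3
h(3) = 2 * 3 + 1 = 7
h(4) = 2 * 7 + 1 = 15
h(5) = 2 * 15 + 1 = 31
h(6) = 2 * 31 + 1 = 63
h(7) = 2 * 63 + 1 = 127
h(8) = 2 * 127 + 1 = 255
h(9) = 2 * 255 + 1 = 511
h(10) = 2 * 511 + 1 = 1023
h(11) = 2 * 1023 + 1 = 2047
h(12) = 2 * 2047 + 1 = 4095
h(13) = 2 * 4095 + 1 = 8191
h(14) = 2 * 8191 + 1 = 16383
h(15) = 2 * 16383 + 1 = 32767
h(16) = 2 * 32767 + 1 = 65535
h(17) = 2 * 65535 + 1 = 131071
h(18) = 2 * 131071 + 1 = 262143

262143


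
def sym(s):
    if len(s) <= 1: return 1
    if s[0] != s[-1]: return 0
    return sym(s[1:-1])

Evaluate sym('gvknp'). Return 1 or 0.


sym('gvknp'): s[0]='g' != s[-1]='p' -> return 0
Result: 0 (not a palindrome)

0


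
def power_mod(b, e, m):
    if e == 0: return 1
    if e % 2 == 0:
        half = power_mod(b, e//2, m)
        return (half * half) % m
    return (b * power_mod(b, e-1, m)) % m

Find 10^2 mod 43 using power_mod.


power_mod(10, 2, 43): e is even, compute power_mod(10, 1, 43)
  power_mod(10, 1, 43): e is odd, compute power_mod(10, 0, 43)
    power_mod(10, 0, 43) = 1
  (10 * 1) % 43 = 10
half=10, (10*10) % 43 = 14

14


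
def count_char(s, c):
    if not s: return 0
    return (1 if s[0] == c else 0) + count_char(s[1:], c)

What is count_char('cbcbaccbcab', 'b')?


s[0]='c' != 'b' -> 0
s[0]='b' == 'b' -> 1
s[0]='c' != 'b' -> 0
s[0]='b' == 'b' -> 1
s[0]='a' != 'b' -> 0
s[0]='c' != 'b' -> 0
s[0]='c' != 'b' -> 0
s[0]='b' == 'b' -> 1
s[0]='c' != 'b' -> 0
s[0]='a' != 'b' -> 0
s[0]='b' == 'b' -> 1
Sum: 0 + 1 + 0 + 1 + 0 + 0 + 0 + 1 + 0 + 0 + 1 = 4

4


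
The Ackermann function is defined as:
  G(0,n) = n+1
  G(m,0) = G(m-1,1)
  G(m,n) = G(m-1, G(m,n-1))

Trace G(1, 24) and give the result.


G(1, 24) = G(0, G(1, 23))
  G(1, 23) = G(0, G(1, 22))
    G(1, 22) = G(0, G(1, 21))
      G(1, 21) = G(0, G(1, 20))
        G(1, 20) = G(0, G(1, 19))
          G(1, 19) = G(0, G(1, 18))
          G(1, 18) = G(0, G(1, 17))
          G(1, 17) = G(0, G(1, 16))
          G(1, 16) = G(0, G(1, 15))
          G(1, 15) = G(0, G(1, 14))
          G(1, 14) = G(0, G(1, 13))
          G(1, 13) = G(0, G(1, 12))
          G(1, 12) = G(0, G(1, 11))
          G(1, 11) = G(0, G(1, 10))
          G(1, 10) = G(0, G(1, 9))
          G(1, 9) = G(0, G(1, 8))
          G(1, 8) = G(0, G(1, 7))
          G(1, 7) = G(0, G(1, 6))
          G(1, 6) = G(0, G(1, 5))
          G(1, 5) = G(0, G(1, 4))
          G(1, 4) = G(0, G(1, 3))
          G(1, 3) = G(0, G(1, 2))
          G(1, 2) = G(0, G(1, 1))
          G(1, 1) = G(0, G(1, 0))
          G(1, 0) = G(0, 1)
... (trace truncated)
Result: G(1, 24) = 26

26


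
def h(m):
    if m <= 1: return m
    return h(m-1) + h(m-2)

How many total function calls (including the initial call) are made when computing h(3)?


Let C(n) = total calls for h(n)
C(0) = 1, C(1) = 1
C(2) = 1 + C(1) + C(0) = 1 + 1 + 1 = 3
C(3) = 1 + C(2) + C(1) = 1 + 3 + 1 = 5

5


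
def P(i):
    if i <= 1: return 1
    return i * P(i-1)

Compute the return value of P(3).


P(3)
= 3 * P(2)
= 3 * 2 * P(1)
= 3 * 2 * 1
= 6

6


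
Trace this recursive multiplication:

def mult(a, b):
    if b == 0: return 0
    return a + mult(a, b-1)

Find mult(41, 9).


mult(41, 9) = 41 + mult(41, 8)
mult(41, 8) = 41 + mult(41, 7)
mult(41, 7) = 41 + mult(41, 6)
mult(41, 6) = 41 + mult(41, 5)
mult(41, 5) = 41 + mult(41, 4)
mult(41, 4) = 41 + mult(41, 3)
mult(41, 3) = 41 + mult(41, 2)
mult(41, 2) = 41 + mult(41, 1)
mult(41, 1) = 41 + mult(41, 0)
mult(41, 0) = 0  (base case)
Total: 41 + 41 + 41 + 41 + 41 + 41 + 41 + 41 + 41 + 0 = 369

369


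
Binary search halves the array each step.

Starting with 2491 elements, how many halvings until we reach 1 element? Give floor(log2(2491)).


2491 / 2 = 1245
1245 / 2 = 622
622 / 2 = 311
311 / 2 = 155
155 / 2 = 77
77 / 2 = 38
38 / 2 = 19
19 / 2 = 9
9 / 2 = 4
4 / 2 = 2
2 / 2 = 1
Reached 1 after 11 halvings

11


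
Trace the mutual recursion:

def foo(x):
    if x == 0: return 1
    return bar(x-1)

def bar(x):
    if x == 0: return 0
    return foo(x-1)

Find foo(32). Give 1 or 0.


foo(32) = bar(31)
bar(31) = foo(30)
foo(30) = bar(29)
bar(29) = foo(28)
foo(28) = bar(27)
bar(27) = foo(26)
foo(26) = bar(25)
bar(25) = foo(24)
foo(24) = bar(23)
bar(23) = foo(22)
foo(22) = bar(21)
bar(21) = foo(20)
foo(20) = bar(19)
bar(19) = foo(18)
foo(18) = bar(17)
bar(17) = foo(16)
foo(16) = bar(15)
bar(15) = foo(14)
foo(14) = bar(13)
bar(13) = foo(12)
foo(12) = bar(11)
bar(11) = foo(10)
foo(10) = bar(9)
bar(9) = foo(8)
foo(8) = bar(7)
bar(7) = foo(6)
foo(6) = bar(5)
bar(5) = foo(4)
foo(4) = bar(3)
bar(3) = foo(2)
foo(2) = bar(1)
bar(1) = foo(0)
foo(0) = 1  (base case)
Result: 1

1


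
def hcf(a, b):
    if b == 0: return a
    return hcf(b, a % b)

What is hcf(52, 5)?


hcf(52, 5) = hcf(5, 2)
hcf(5, 2) = hcf(2, 1)
hcf(2, 1) = hcf(1, 0)
hcf(1, 0) = 1  (base case)

1


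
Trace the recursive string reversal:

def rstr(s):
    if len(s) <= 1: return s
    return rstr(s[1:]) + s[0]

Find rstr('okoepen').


rstr('okoepen') = rstr('koepen') + 'o'
rstr('koepen') = rstr('oepen') + 'k'
rstr('oepen') = rstr('epen') + 'o'
rstr('epen') = rstr('pen') + 'e'
rstr('pen') = rstr('en') + 'p'
rstr('en') = rstr('n') + 'e'
rstr('n') = 'n'  (base case)
Concatenating: 'n' + 'e' + 'p' + 'e' + 'o' + 'k' + 'o' = 'nepeoko'

nepeoko


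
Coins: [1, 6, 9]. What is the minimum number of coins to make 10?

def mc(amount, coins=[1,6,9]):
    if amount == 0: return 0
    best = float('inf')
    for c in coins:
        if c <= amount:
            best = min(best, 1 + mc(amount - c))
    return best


Building up with DP:
mc(0) = 0
mc(1) = min(1+mc(0)=1+0=1) = 1
mc(2) = min(1+mc(1)=1+1=2) = 2
mc(3) = min(1+mc(2)=1+2=3) = 3
mc(4) = min(1+mc(3)=1+3=4) = 4
mc(5) = min(1+mc(4)=1+4=5) = 5
mc(6) = min(1+mc(5)=1+5=6, 1+mc(0)=1+0=1) = 1
mc(7) = min(1+mc(6)=1+1=2, 1+mc(1)=1+1=2) = 2
mc(8) = min(1+mc(7)=1+2=3, 1+mc(2)=1+2=3) = 3
mc(9) = min(1+mc(8)=1+3=4, 1+mc(3)=1+3=4, 1+mc(0)=1+0=1) = 1
mc(10) = min(1+mc(9)=1+1=2, 1+mc(4)=1+4=5, 1+mc(1)=1+1=2) = 2

2


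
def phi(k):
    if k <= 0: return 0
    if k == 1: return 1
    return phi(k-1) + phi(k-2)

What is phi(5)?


Computing phi(5) bottom-up:
phi(0) = 0
phi(1) = 1
phi(2) = phi(1) + phi(0) = 1 + 0 = 1
phi(3) = phi(2) + phi(1) = 1 + 1 = 2
phi(4) = phi(3) + phi(2) = 2 + 1 = 3
phi(5) = phi(4) + phi(3) = 3 + 2 = 5

5


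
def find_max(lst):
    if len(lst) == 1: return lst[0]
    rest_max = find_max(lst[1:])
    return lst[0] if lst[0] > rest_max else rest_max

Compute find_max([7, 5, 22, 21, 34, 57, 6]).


find_max([7, 5, 22, 21, 34, 57, 6]): compare 7 with find_max([5, 22, 21, 34, 57, 6])
find_max([5, 22, 21, 34, 57, 6]): compare 5 with find_max([22, 21, 34, 57, 6])
find_max([22, 21, 34, 57, 6]): compare 22 with find_max([21, 34, 57, 6])
find_max([21, 34, 57, 6]): compare 21 with find_max([34, 57, 6])
find_max([34, 57, 6]): compare 34 with find_max([57, 6])
find_max([57, 6]): compare 57 with find_max([6])
find_max([6]) = 6  (base case)
Compare 57 with 6 -> 57
Compare 34 with 57 -> 57
Compare 21 with 57 -> 57
Compare 22 with 57 -> 57
Compare 5 with 57 -> 57
Compare 7 with 57 -> 57

57


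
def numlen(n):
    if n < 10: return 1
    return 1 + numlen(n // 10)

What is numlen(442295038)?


numlen(442295038) = 1 + numlen(44229503)
numlen(44229503) = 1 + numlen(4422950)
numlen(4422950) = 1 + numlen(442295)
numlen(442295) = 1 + numlen(44229)
numlen(44229) = 1 + numlen(4422)
numlen(4422) = 1 + numlen(442)
numlen(442) = 1 + numlen(44)
numlen(44) = 1 + numlen(4)
numlen(4) = 1  (base case: 4 < 10)
Unwinding: 1 + 1 + 1 + 1 + 1 + 1 + 1 + 1 + 1 = 9

9


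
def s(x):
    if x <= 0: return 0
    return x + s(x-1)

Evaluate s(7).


s(7)
= 7 + 6 + 5 + 4 + 3 + 2 + 1 + s(0)
= 7 + 6 + 5 + 4 + 3 + 2 + 1 + 0
= 28

28


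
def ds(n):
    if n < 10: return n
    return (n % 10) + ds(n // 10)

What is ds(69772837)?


ds(69772837) = 7 + ds(6977283)
ds(6977283) = 3 + ds(697728)
ds(697728) = 8 + ds(69772)
ds(69772) = 2 + ds(6977)
ds(6977) = 7 + ds(697)
ds(697) = 7 + ds(69)
ds(69) = 9 + ds(6)
ds(6) = 6  (base case)
Total: 7 + 3 + 8 + 2 + 7 + 7 + 9 + 6 = 49

49


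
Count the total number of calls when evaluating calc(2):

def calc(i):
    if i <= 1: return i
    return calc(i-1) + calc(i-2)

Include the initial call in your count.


Let C(n) = total calls for calc(n)
C(0) = 1, C(1) = 1
C(2) = 1 + C(1) + C(0) = 1 + 1 + 1 = 3

3


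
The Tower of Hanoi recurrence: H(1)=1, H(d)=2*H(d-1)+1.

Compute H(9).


H(9) = 2 * H(8) + 1
H(8) = 2 * H(7) + 1
H(7) = 2 * H(6) + 1
H(6) = 2 * H(5) + 1
H(5) = 2 * H(4) + 1
H(4) = 2 * H(3) + 1
H(3) = 2 * H(2) + 1
H(2) = 2 * H(1) + 1
H(1) = 1  (base case)
H(2) = 2 * 1 + 1 = 3
H(3) = 2 * 3 + 1 = 7
H(4) = 2 * 7 + 1 = 15
H(5) = 2 * 15 + 1 = 31
H(6) = 2 * 31 + 1 = 63
H(7) = 2 * 63 + 1 = 127
H(8) = 2 * 127 + 1 = 255
H(9) = 2 * 255 + 1 = 511

511


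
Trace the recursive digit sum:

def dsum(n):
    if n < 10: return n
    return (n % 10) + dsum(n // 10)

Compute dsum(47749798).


dsum(47749798) = 8 + dsum(4774979)
dsum(4774979) = 9 + dsum(477497)
dsum(477497) = 7 + dsum(47749)
dsum(47749) = 9 + dsum(4774)
dsum(4774) = 4 + dsum(477)
dsum(477) = 7 + dsum(47)
dsum(47) = 7 + dsum(4)
dsum(4) = 4  (base case)
Total: 8 + 9 + 7 + 9 + 4 + 7 + 7 + 4 = 55

55


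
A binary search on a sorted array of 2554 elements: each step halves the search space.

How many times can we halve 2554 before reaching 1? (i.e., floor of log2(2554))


2554 / 2 = 1277
1277 / 2 = 638
638 / 2 = 319
319 / 2 = 159
159 / 2 = 79
79 / 2 = 39
39 / 2 = 19
19 / 2 = 9
9 / 2 = 4
4 / 2 = 2
2 / 2 = 1
Reached 1 after 11 halvings

11


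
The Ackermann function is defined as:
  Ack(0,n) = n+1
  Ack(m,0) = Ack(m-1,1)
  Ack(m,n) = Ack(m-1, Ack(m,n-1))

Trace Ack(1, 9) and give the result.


Ack(1, 9) = Ack(0, Ack(1, 8))
  Ack(1, 8) = Ack(0, Ack(1, 7))
    Ack(1, 7) = Ack(0, Ack(1, 6))
      Ack(1, 6) = Ack(0, Ack(1, 5))
        Ack(1, 5) = Ack(0, Ack(1, 4))
          Ack(1, 4) = Ack(0, Ack(1, 3))
          Ack(1, 3) = Ack(0, Ack(1, 2))
          Ack(1, 2) = Ack(0, Ack(1, 1))
          Ack(1, 1) = Ack(0, Ack(1, 0))
          Ack(1, 0) = Ack(0, 1)
          Ack(0, 1) = 2
            = Ack(0, 2)
          Ack(0, 2) = 3
            = Ack(0, 3)
          Ack(0, 3) = 4
            = Ack(0, 4)
          Ack(0, 4) = 5
            = Ack(0, 5)
          Ack(0, 5) = 6
          = Ack(0, 6)
          Ack(0, 6) = 7
        = Ack(0, 7)
        Ack(0, 7) = 8
      = Ack(0, 8)
      Ack(0, 8) = 9
... (trace truncated)
Result: Ack(1, 9) = 11

11


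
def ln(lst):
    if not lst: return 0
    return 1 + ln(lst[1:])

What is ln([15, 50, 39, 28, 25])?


ln([15, 50, 39, 28, 25]) = 1 + ln([50, 39, 28, 25])
ln([50, 39, 28, 25]) = 1 + ln([39, 28, 25])
ln([39, 28, 25]) = 1 + ln([28, 25])
ln([28, 25]) = 1 + ln([25])
ln([25]) = 1 + ln([])
ln([]) = 0  (base case)
Unwinding: 1 + 1 + 1 + 1 + 1 + 0 = 5

5


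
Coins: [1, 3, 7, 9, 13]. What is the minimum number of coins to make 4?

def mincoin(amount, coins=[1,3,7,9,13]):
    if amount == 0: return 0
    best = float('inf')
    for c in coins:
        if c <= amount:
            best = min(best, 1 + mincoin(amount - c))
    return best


Building up with DP:
mincoin(0) = 0
mincoin(1) = min(1+mincoin(0)=1+0=1) = 1
mincoin(2) = min(1+mincoin(1)=1+1=2) = 2
mincoin(3) = min(1+mincoin(2)=1+2=3, 1+mincoin(0)=1+0=1) = 1
mincoin(4) = min(1+mincoin(3)=1+1=2, 1+mincoin(1)=1+1=2) = 2

2


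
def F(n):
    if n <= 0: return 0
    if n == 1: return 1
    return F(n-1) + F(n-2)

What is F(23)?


Computing F(23) bottom-up:
F(0) = 0
F(1) = 1
F(2) = F(1) + F(0) = 1 + 0 = 1
F(3) = F(2) + F(1) = 1 + 1 = 2
F(4) = F(3) + F(2) = 2 + 1 = 3
F(5) = F(4) + F(3) = 3 + 2 = 5
F(6) = F(5) + F(4) = 5 + 3 = 8
F(7) = F(6) + F(5) = 8 + 5 = 13
F(8) = F(7) + F(6) = 13 + 8 = 21
F(9) = F(8) + F(7) = 21 + 13 = 34
F(10) = F(9) + F(8) = 34 + 21 = 55
F(11) = F(10) + F(9) = 55 + 34 = 89
F(12) = F(11) + F(10) = 89 + 55 = 144
F(13) = F(12) + F(11) = 144 + 89 = 233
F(14) = F(13) + F(12) = 233 + 144 = 377
F(15) = F(14) + F(13) = 377 + 233 = 610
F(16) = F(15) + F(14) = 610 + 377 = 987
F(17) = F(16) + F(15) = 987 + 610 = 1597
F(18) = F(17) + F(16) = 1597 + 987 = 2584
F(19) = F(18) + F(17) = 2584 + 1597 = 4181
F(20) = F(19) + F(18) = 4181 + 2584 = 6765
F(21) = F(20) + F(19) = 6765 + 4181 = 10946
F(22) = F(21) + F(20) = 10946 + 6765 = 17711
F(23) = F(22) + F(21) = 17711 + 10946 = 28657

28657


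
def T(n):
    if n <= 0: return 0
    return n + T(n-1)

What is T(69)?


T(69)
= 69 + 68 + 67 + 66 + 65 + 64 + 63 + 62 + 61 + 60 + 59 + 58 + 57 + 56 + 55 + 54 + 53 + 52 + 51 + 50 + 49 + 48 + 47 + 46 + 45 + 44 + 43 + 42 + 41 + 40 + 39 + 38 + 37 + 36 + 35 + 34 + 33 + 32 + 31 + 30 + 29 + 28 + 27 + 26 + 25 + 24 + 23 + 22 + 21 + 20 + 19 + 18 + 17 + 16 + 15 + 14 + 13 + 12 + 11 + 10 + 9 + 8 + 7 + 6 + 5 + 4 + 3 + 2 + 1 + T(0)
= 69 + 68 + 67 + 66 + 65 + 64 + 63 + 62 + 61 + 60 + 59 + 58 + 57 + 56 + 55 + 54 + 53 + 52 + 51 + 50 + 49 + 48 + 47 + 46 + 45 + 44 + 43 + 42 + 41 + 40 + 39 + 38 + 37 + 36 + 35 + 34 + 33 + 32 + 31 + 30 + 29 + 28 + 27 + 26 + 25 + 24 + 23 + 22 + 21 + 20 + 19 + 18 + 17 + 16 + 15 + 14 + 13 + 12 + 11 + 10 + 9 + 8 + 7 + 6 + 5 + 4 + 3 + 2 + 1 + 0
= 2415

2415


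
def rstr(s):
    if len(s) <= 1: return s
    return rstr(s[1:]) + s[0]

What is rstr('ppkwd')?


rstr('ppkwd') = rstr('pkwd') + 'p'
rstr('pkwd') = rstr('kwd') + 'p'
rstr('kwd') = rstr('wd') + 'k'
rstr('wd') = rstr('d') + 'w'
rstr('d') = 'd'  (base case)
Concatenating: 'd' + 'w' + 'k' + 'p' + 'p' = 'dwkpp'

dwkpp


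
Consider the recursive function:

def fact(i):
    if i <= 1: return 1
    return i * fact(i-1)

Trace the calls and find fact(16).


fact(16)
= 16 * fact(15)
= 16 * 15 * fact(14)
= 16 * 15 * 14 * fact(13)
= 16 * 15 * 14 * 13 * fact(12)
= 16 * 15 * 14 * 13 * 12 * fact(11)
= 16 * 15 * 14 * 13 * 12 * 11 * fact(10)
= 16 * 15 * 14 * 13 * 12 * 11 * 10 * fact(9)
= 16 * 15 * 14 * 13 * 12 * 11 * 10 * 9 * fact(8)
= 16 * 15 * 14 * 13 * 12 * 11 * 10 * 9 * 8 * fact(7)
= 16 * 15 * 14 * 13 * 12 * 11 * 10 * 9 * 8 * 7 * fact(6)
= 16 * 15 * 14 * 13 * 12 * 11 * 10 * 9 * 8 * 7 * 6 * fact(5)
= 16 * 15 * 14 * 13 * 12 * 11 * 10 * 9 * 8 * 7 * 6 * 5 * fact(4)
= 16 * 15 * 14 * 13 * 12 * 11 * 10 * 9 * 8 * 7 * 6 * 5 * 4 * fact(3)
= 16 * 15 * 14 * 13 * 12 * 11 * 10 * 9 * 8 * 7 * 6 * 5 * 4 * 3 * fact(2)
= 16 * 15 * 14 * 13 * 12 * 11 * 10 * 9 * 8 * 7 * 6 * 5 * 4 * 3 * 2 * fact(1)
= 16 * 15 * 14 * 13 * 12 * 11 * 10 * 9 * 8 * 7 * 6 * 5 * 4 * 3 * 2 * 1
= 20922789888000

20922789888000


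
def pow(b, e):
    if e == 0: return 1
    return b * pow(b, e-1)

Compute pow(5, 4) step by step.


pow(5, 4)
= 5 * pow(5, 3)
= 5 * 5 * pow(5, 2)
= 5 * 5 * 5 * pow(5, 1)
= 5 * 5 * 5 * 5 * pow(5, 0)
= 5 * 5 * 5 * 5 * 1
= 625

625


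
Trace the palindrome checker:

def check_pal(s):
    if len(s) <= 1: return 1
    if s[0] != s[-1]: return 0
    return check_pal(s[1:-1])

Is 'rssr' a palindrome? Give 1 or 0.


check_pal('rssr'): s[0]='r' == s[-1]='r' -> check check_pal('ss')
check_pal('ss'): s[0]='s' == s[-1]='s' -> check check_pal('')
check_pal(''): len <= 1 -> return 1  (base case)
Result: 1 (palindrome)

1


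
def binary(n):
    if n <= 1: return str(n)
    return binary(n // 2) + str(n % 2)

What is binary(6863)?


binary(6863) = binary(3431) + '1'
binary(3431) = binary(1715) + '1'
binary(1715) = binary(857) + '1'
binary(857) = binary(428) + '1'
binary(428) = binary(214) + '0'
binary(214) = binary(107) + '0'
binary(107) = binary(53) + '1'
binary(53) = binary(26) + '1'
binary(26) = binary(13) + '0'
binary(13) = binary(6) + '1'
binary(6) = binary(3) + '0'
binary(3) = binary(1) + '1'
binary(1) = '1'  (base case)
Concatenating: '1' + '1' + '0' + '1' + '0' + '1' + '1' + '0' + '0' + '1' + '1' + '1' + '1' = '1101011001111'

1101011001111


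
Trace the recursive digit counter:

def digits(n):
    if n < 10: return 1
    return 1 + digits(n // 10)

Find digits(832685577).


digits(832685577) = 1 + digits(83268557)
digits(83268557) = 1 + digits(8326855)
digits(8326855) = 1 + digits(832685)
digits(832685) = 1 + digits(83268)
digits(83268) = 1 + digits(8326)
digits(8326) = 1 + digits(832)
digits(832) = 1 + digits(83)
digits(83) = 1 + digits(8)
digits(8) = 1  (base case: 8 < 10)
Unwinding: 1 + 1 + 1 + 1 + 1 + 1 + 1 + 1 + 1 = 9

9


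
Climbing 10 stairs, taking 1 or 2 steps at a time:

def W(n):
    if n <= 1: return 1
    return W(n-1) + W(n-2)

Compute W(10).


Building up from base cases:
W(0) = 1
W(1) = 1
W(2) = W(1) + W(0) = 1 + 1 = 2
W(3) = W(2) + W(1) = 2 + 1 = 3
W(4) = W(3) + W(2) = 3 + 2 = 5
W(5) = W(4) + W(3) = 5 + 3 = 8
W(6) = W(5) + W(4) = 8 + 5 = 13
W(7) = W(6) + W(5) = 13 + 8 = 21
W(8) = W(7) + W(6) = 21 + 13 = 34
W(9) = W(8) + W(7) = 34 + 21 = 55
W(10) = W(9) + W(8) = 55 + 34 = 89

89


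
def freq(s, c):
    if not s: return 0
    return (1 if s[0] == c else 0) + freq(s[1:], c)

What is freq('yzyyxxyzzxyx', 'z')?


s[0]='y' != 'z' -> 0
s[0]='z' == 'z' -> 1
s[0]='y' != 'z' -> 0
s[0]='y' != 'z' -> 0
s[0]='x' != 'z' -> 0
s[0]='x' != 'z' -> 0
s[0]='y' != 'z' -> 0
s[0]='z' == 'z' -> 1
s[0]='z' == 'z' -> 1
s[0]='x' != 'z' -> 0
s[0]='y' != 'z' -> 0
s[0]='x' != 'z' -> 0
Sum: 0 + 1 + 0 + 0 + 0 + 0 + 0 + 1 + 1 + 0 + 0 + 0 = 3

3


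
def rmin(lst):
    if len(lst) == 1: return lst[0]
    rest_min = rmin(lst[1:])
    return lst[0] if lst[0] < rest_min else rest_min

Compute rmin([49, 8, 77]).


rmin([49, 8, 77]): compare 49 with rmin([8, 77])
rmin([8, 77]): compare 8 with rmin([77])
rmin([77]) = 77  (base case)
Compare 8 with 77 -> 8
Compare 49 with 8 -> 8

8


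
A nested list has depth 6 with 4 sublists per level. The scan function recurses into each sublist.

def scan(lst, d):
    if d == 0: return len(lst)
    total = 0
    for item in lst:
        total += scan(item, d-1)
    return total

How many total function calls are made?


At depth 0 (root): 1 call
At depth 1: each of 1 parents calls scan on 4 children = 4 calls
At depth 2: each of 4 parents calls scan on 4 children = 16 calls
At depth 3: each of 16 parents calls scan on 4 children = 64 calls
At depth 4: each of 64 parents calls scan on 4 children = 256 calls
At depth 5: each of 256 parents calls scan on 4 children = 1024 calls
At depth 6: each of 1024 parents calls scan on 4 children = 4096 calls
Total: 1 + 4 + 16 + 64 + 256 + 1024 + 4096 = 5461

5461


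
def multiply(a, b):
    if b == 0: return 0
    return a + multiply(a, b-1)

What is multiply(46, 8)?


multiply(46, 8) = 46 + multiply(46, 7)
multiply(46, 7) = 46 + multiply(46, 6)
multiply(46, 6) = 46 + multiply(46, 5)
multiply(46, 5) = 46 + multiply(46, 4)
multiply(46, 4) = 46 + multiply(46, 3)
multiply(46, 3) = 46 + multiply(46, 2)
multiply(46, 2) = 46 + multiply(46, 1)
multiply(46, 1) = 46 + multiply(46, 0)
multiply(46, 0) = 0  (base case)
Total: 46 + 46 + 46 + 46 + 46 + 46 + 46 + 46 + 0 = 368

368


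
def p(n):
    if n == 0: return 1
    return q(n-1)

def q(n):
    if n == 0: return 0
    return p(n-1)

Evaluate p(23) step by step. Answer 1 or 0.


p(23) = q(22)
q(22) = p(21)
p(21) = q(20)
q(20) = p(19)
p(19) = q(18)
q(18) = p(17)
p(17) = q(16)
q(16) = p(15)
p(15) = q(14)
q(14) = p(13)
p(13) = q(12)
q(12) = p(11)
p(11) = q(10)
q(10) = p(9)
p(9) = q(8)
q(8) = p(7)
p(7) = q(6)
q(6) = p(5)
p(5) = q(4)
q(4) = p(3)
p(3) = q(2)
q(2) = p(1)
p(1) = q(0)
q(0) = 0  (base case)
Result: 0

0


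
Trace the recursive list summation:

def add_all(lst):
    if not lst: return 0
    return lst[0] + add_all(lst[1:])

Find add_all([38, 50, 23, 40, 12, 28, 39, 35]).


add_all([38, 50, 23, 40, 12, 28, 39, 35]) = 38 + add_all([50, 23, 40, 12, 28, 39, 35])
add_all([50, 23, 40, 12, 28, 39, 35]) = 50 + add_all([23, 40, 12, 28, 39, 35])
add_all([23, 40, 12, 28, 39, 35]) = 23 + add_all([40, 12, 28, 39, 35])
add_all([40, 12, 28, 39, 35]) = 40 + add_all([12, 28, 39, 35])
add_all([12, 28, 39, 35]) = 12 + add_all([28, 39, 35])
add_all([28, 39, 35]) = 28 + add_all([39, 35])
add_all([39, 35]) = 39 + add_all([35])
add_all([35]) = 35 + add_all([])
add_all([]) = 0  (base case)
Total: 38 + 50 + 23 + 40 + 12 + 28 + 39 + 35 + 0 = 265

265


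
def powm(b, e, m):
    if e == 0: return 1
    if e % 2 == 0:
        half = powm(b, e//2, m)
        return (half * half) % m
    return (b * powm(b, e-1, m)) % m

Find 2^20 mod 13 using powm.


powm(2, 20, 13): e is even, compute powm(2, 10, 13)
  powm(2, 10, 13): e is even, compute powm(2, 5, 13)
    powm(2, 5, 13): e is odd, compute powm(2, 4, 13)
      powm(2, 4, 13): e is even, compute powm(2, 2, 13)
        powm(2, 2, 13): e is even, compute powm(2, 1, 13)
          powm(2, 1, 13): e is odd, compute powm(2, 0, 13)
          powm(2, 0, 13) = 1
          (2 * 1) % 13 = 2
        half=2, (2*2) % 13 = 4
      half=4, (4*4) % 13 = 3
    (2 * 3) % 13 = 6
  half=6, (6*6) % 13 = 10
half=10, (10*10) % 13 = 9

9


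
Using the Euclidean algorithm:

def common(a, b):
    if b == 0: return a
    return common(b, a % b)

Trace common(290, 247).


common(290, 247) = common(247, 43)
common(247, 43) = common(43, 32)
common(43, 32) = common(32, 11)
common(32, 11) = common(11, 10)
common(11, 10) = common(10, 1)
common(10, 1) = common(1, 0)
common(1, 0) = 1  (base case)

1


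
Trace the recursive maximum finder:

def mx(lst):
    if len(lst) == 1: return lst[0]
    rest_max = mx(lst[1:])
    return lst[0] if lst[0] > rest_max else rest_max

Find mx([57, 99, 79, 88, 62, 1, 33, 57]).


mx([57, 99, 79, 88, 62, 1, 33, 57]): compare 57 with mx([99, 79, 88, 62, 1, 33, 57])
mx([99, 79, 88, 62, 1, 33, 57]): compare 99 with mx([79, 88, 62, 1, 33, 57])
mx([79, 88, 62, 1, 33, 57]): compare 79 with mx([88, 62, 1, 33, 57])
mx([88, 62, 1, 33, 57]): compare 88 with mx([62, 1, 33, 57])
mx([62, 1, 33, 57]): compare 62 with mx([1, 33, 57])
mx([1, 33, 57]): compare 1 with mx([33, 57])
mx([33, 57]): compare 33 with mx([57])
mx([57]) = 57  (base case)
Compare 33 with 57 -> 57
Compare 1 with 57 -> 57
Compare 62 with 57 -> 62
Compare 88 with 62 -> 88
Compare 79 with 88 -> 88
Compare 99 with 88 -> 99
Compare 57 with 99 -> 99

99


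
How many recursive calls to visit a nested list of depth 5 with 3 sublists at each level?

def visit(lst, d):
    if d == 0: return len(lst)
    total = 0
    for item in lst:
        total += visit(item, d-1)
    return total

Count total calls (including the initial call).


At depth 0 (root): 1 call
At depth 1: each of 1 parents calls visit on 3 children = 3 calls
At depth 2: each of 3 parents calls visit on 3 children = 9 calls
At depth 3: each of 9 parents calls visit on 3 children = 27 calls
At depth 4: each of 27 parents calls visit on 3 children = 81 calls
At depth 5: each of 81 parents calls visit on 3 children = 243 calls
Total: 1 + 3 + 9 + 27 + 81 + 243 = 364

364


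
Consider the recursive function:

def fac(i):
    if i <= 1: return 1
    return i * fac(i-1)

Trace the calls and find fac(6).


fac(6)
= 6 * fac(5)
= 6 * 5 * fac(4)
= 6 * 5 * 4 * fac(3)
= 6 * 5 * 4 * 3 * fac(2)
= 6 * 5 * 4 * 3 * 2 * fac(1)
= 6 * 5 * 4 * 3 * 2 * 1
= 720

720


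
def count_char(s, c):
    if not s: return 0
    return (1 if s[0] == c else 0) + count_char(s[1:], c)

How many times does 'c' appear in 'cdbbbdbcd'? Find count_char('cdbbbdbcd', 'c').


s[0]='c' == 'c' -> 1
s[0]='d' != 'c' -> 0
s[0]='b' != 'c' -> 0
s[0]='b' != 'c' -> 0
s[0]='b' != 'c' -> 0
s[0]='d' != 'c' -> 0
s[0]='b' != 'c' -> 0
s[0]='c' == 'c' -> 1
s[0]='d' != 'c' -> 0
Sum: 1 + 0 + 0 + 0 + 0 + 0 + 0 + 1 + 0 = 2

2


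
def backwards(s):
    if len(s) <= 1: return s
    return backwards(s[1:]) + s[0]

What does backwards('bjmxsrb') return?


backwards('bjmxsrb') = backwards('jmxsrb') + 'b'
backwards('jmxsrb') = backwards('mxsrb') + 'j'
backwards('mxsrb') = backwards('xsrb') + 'm'
backwards('xsrb') = backwards('srb') + 'x'
backwards('srb') = backwards('rb') + 's'
backwards('rb') = backwards('b') + 'r'
backwards('b') = 'b'  (base case)
Concatenating: 'b' + 'r' + 's' + 'x' + 'm' + 'j' + 'b' = 'brsxmjb'

brsxmjb


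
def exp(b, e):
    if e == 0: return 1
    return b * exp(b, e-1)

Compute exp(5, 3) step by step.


exp(5, 3)
= 5 * exp(5, 2)
= 5 * 5 * exp(5, 1)
= 5 * 5 * 5 * exp(5, 0)
= 5 * 5 * 5 * 1
= 125

125


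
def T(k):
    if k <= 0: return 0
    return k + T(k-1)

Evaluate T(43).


T(43)
= 43 + 42 + 41 + 40 + 39 + 38 + 37 + 36 + 35 + 34 + 33 + 32 + 31 + 30 + 29 + 28 + 27 + 26 + 25 + 24 + 23 + 22 + 21 + 20 + 19 + 18 + 17 + 16 + 15 + 14 + 13 + 12 + 11 + 10 + 9 + 8 + 7 + 6 + 5 + 4 + 3 + 2 + 1 + T(0)
= 43 + 42 + 41 + 40 + 39 + 38 + 37 + 36 + 35 + 34 + 33 + 32 + 31 + 30 + 29 + 28 + 27 + 26 + 25 + 24 + 23 + 22 + 21 + 20 + 19 + 18 + 17 + 16 + 15 + 14 + 13 + 12 + 11 + 10 + 9 + 8 + 7 + 6 + 5 + 4 + 3 + 2 + 1 + 0
= 946

946


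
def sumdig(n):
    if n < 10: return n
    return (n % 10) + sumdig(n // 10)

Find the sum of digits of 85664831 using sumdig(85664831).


sumdig(85664831) = 1 + sumdig(8566483)
sumdig(8566483) = 3 + sumdig(856648)
sumdig(856648) = 8 + sumdig(85664)
sumdig(85664) = 4 + sumdig(8566)
sumdig(8566) = 6 + sumdig(856)
sumdig(856) = 6 + sumdig(85)
sumdig(85) = 5 + sumdig(8)
sumdig(8) = 8  (base case)
Total: 1 + 3 + 8 + 4 + 6 + 6 + 5 + 8 = 41

41


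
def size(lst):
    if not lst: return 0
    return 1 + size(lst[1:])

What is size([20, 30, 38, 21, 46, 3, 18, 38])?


size([20, 30, 38, 21, 46, 3, 18, 38]) = 1 + size([30, 38, 21, 46, 3, 18, 38])
size([30, 38, 21, 46, 3, 18, 38]) = 1 + size([38, 21, 46, 3, 18, 38])
size([38, 21, 46, 3, 18, 38]) = 1 + size([21, 46, 3, 18, 38])
size([21, 46, 3, 18, 38]) = 1 + size([46, 3, 18, 38])
size([46, 3, 18, 38]) = 1 + size([3, 18, 38])
size([3, 18, 38]) = 1 + size([18, 38])
size([18, 38]) = 1 + size([38])
size([38]) = 1 + size([])
size([]) = 0  (base case)
Unwinding: 1 + 1 + 1 + 1 + 1 + 1 + 1 + 1 + 0 = 8

8


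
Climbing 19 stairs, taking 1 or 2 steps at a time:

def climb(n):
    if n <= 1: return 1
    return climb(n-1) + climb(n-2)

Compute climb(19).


Building up from base cases:
climb(0) = 1
climb(1) = 1
climb(2) = climb(1) + climb(0) = 1 + 1 = 2
climb(3) = climb(2) + climb(1) = 2 + 1 = 3
climb(4) = climb(3) + climb(2) = 3 + 2 = 5
climb(5) = climb(4) + climb(3) = 5 + 3 = 8
climb(6) = climb(5) + climb(4) = 8 + 5 = 13
climb(7) = climb(6) + climb(5) = 13 + 8 = 21
climb(8) = climb(7) + climb(6) = 21 + 13 = 34
climb(9) = climb(8) + climb(7) = 34 + 21 = 55
climb(10) = climb(9) + climb(8) = 55 + 34 = 89
climb(11) = climb(10) + climb(9) = 89 + 55 = 144
climb(12) = climb(11) + climb(10) = 144 + 89 = 233
climb(13) = climb(12) + climb(11) = 233 + 144 = 377
climb(14) = climb(13) + climb(12) = 377 + 233 = 610
climb(15) = climb(14) + climb(13) = 610 + 377 = 987
climb(16) = climb(15) + climb(14) = 987 + 610 = 1597
climb(17) = climb(16) + climb(15) = 1597 + 987 = 2584
climb(18) = climb(17) + climb(16) = 2584 + 1597 = 4181
climb(19) = climb(18) + climb(17) = 4181 + 2584 = 6765

6765


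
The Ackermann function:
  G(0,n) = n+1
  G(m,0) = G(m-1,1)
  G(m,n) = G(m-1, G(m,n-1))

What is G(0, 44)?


G(0, 44) = 45
Result: G(0, 44) = 45

45


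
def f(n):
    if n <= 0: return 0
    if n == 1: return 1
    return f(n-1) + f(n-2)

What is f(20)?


Computing f(20) bottom-up:
f(0) = 0
f(1) = 1
f(2) = f(1) + f(0) = 1 + 0 = 1
f(3) = f(2) + f(1) = 1 + 1 = 2
f(4) = f(3) + f(2) = 2 + 1 = 3
f(5) = f(4) + f(3) = 3 + 2 = 5
f(6) = f(5) + f(4) = 5 + 3 = 8
f(7) = f(6) + f(5) = 8 + 5 = 13
f(8) = f(7) + f(6) = 13 + 8 = 21
f(9) = f(8) + f(7) = 21 + 13 = 34
f(10) = f(9) + f(8) = 34 + 21 = 55
f(11) = f(10) + f(9) = 55 + 34 = 89
f(12) = f(11) + f(10) = 89 + 55 = 144
f(13) = f(12) + f(11) = 144 + 89 = 233
f(14) = f(13) + f(12) = 233 + 144 = 377
f(15) = f(14) + f(13) = 377 + 233 = 610
f(16) = f(15) + f(14) = 610 + 377 = 987
f(17) = f(16) + f(15) = 987 + 610 = 1597
f(18) = f(17) + f(16) = 1597 + 987 = 2584
f(19) = f(18) + f(17) = 2584 + 1597 = 4181
f(20) = f(19) + f(18) = 4181 + 2584 = 6765

6765


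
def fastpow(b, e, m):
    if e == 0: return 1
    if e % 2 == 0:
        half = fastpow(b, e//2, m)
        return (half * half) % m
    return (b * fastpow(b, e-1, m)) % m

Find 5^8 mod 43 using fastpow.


fastpow(5, 8, 43): e is even, compute fastpow(5, 4, 43)
  fastpow(5, 4, 43): e is even, compute fastpow(5, 2, 43)
    fastpow(5, 2, 43): e is even, compute fastpow(5, 1, 43)
      fastpow(5, 1, 43): e is odd, compute fastpow(5, 0, 43)
        fastpow(5, 0, 43) = 1
      (5 * 1) % 43 = 5
    half=5, (5*5) % 43 = 25
  half=25, (25*25) % 43 = 23
half=23, (23*23) % 43 = 13

13


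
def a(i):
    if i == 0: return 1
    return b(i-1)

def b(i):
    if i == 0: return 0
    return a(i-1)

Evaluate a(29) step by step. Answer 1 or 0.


a(29) = b(28)
b(28) = a(27)
a(27) = b(26)
b(26) = a(25)
a(25) = b(24)
b(24) = a(23)
a(23) = b(22)
b(22) = a(21)
a(21) = b(20)
b(20) = a(19)
a(19) = b(18)
b(18) = a(17)
a(17) = b(16)
b(16) = a(15)
a(15) = b(14)
b(14) = a(13)
a(13) = b(12)
b(12) = a(11)
a(11) = b(10)
b(10) = a(9)
a(9) = b(8)
b(8) = a(7)
a(7) = b(6)
b(6) = a(5)
a(5) = b(4)
b(4) = a(3)
a(3) = b(2)
b(2) = a(1)
a(1) = b(0)
b(0) = 0  (base case)
Result: 0

0


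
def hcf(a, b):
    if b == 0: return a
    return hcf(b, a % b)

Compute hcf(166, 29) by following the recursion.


hcf(166, 29) = hcf(29, 21)
hcf(29, 21) = hcf(21, 8)
hcf(21, 8) = hcf(8, 5)
hcf(8, 5) = hcf(5, 3)
hcf(5, 3) = hcf(3, 2)
hcf(3, 2) = hcf(2, 1)
hcf(2, 1) = hcf(1, 0)
hcf(1, 0) = 1  (base case)

1


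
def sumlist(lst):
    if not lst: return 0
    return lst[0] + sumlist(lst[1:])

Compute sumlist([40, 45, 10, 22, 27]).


sumlist([40, 45, 10, 22, 27]) = 40 + sumlist([45, 10, 22, 27])
sumlist([45, 10, 22, 27]) = 45 + sumlist([10, 22, 27])
sumlist([10, 22, 27]) = 10 + sumlist([22, 27])
sumlist([22, 27]) = 22 + sumlist([27])
sumlist([27]) = 27 + sumlist([])
sumlist([]) = 0  (base case)
Total: 40 + 45 + 10 + 22 + 27 + 0 = 144

144


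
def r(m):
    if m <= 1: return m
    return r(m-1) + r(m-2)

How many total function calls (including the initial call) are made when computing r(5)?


Let C(n) = total calls for r(n)
C(0) = 1, C(1) = 1
C(2) = 1 + C(1) + C(0) = 1 + 1 + 1 = 3
C(3) = 1 + C(2) + C(1) = 1 + 3 + 1 = 5
C(4) = 1 + C(3) + C(2) = 1 + 5 + 3 = 9
C(5) = 1 + C(4) + C(3) = 1 + 9 + 5 = 15

15


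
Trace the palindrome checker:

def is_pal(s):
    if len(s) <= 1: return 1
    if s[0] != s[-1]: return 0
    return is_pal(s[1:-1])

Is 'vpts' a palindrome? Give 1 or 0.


is_pal('vpts'): s[0]='v' != s[-1]='s' -> return 0
Result: 0 (not a palindrome)

0


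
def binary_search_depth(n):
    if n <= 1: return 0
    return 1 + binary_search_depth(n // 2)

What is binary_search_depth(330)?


330 / 2 = 165
165 / 2 = 82
82 / 2 = 41
41 / 2 = 20
20 / 2 = 10
10 / 2 = 5
5 / 2 = 2
2 / 2 = 1
Reached 1 after 8 halvings

8


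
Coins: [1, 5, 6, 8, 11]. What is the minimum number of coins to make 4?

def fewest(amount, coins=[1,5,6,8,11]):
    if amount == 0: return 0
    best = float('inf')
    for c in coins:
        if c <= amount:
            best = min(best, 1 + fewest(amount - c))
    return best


Building up with DP:
fewest(0) = 0
fewest(1) = min(1+fewest(0)=1+0=1) = 1
fewest(2) = min(1+fewest(1)=1+1=2) = 2
fewest(3) = min(1+fewest(2)=1+2=3) = 3
fewest(4) = min(1+fewest(3)=1+3=4) = 4

4


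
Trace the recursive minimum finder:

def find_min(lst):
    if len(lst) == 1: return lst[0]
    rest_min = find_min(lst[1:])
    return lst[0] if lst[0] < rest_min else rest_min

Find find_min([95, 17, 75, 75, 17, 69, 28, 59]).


find_min([95, 17, 75, 75, 17, 69, 28, 59]): compare 95 with find_min([17, 75, 75, 17, 69, 28, 59])
find_min([17, 75, 75, 17, 69, 28, 59]): compare 17 with find_min([75, 75, 17, 69, 28, 59])
find_min([75, 75, 17, 69, 28, 59]): compare 75 with find_min([75, 17, 69, 28, 59])
find_min([75, 17, 69, 28, 59]): compare 75 with find_min([17, 69, 28, 59])
find_min([17, 69, 28, 59]): compare 17 with find_min([69, 28, 59])
find_min([69, 28, 59]): compare 69 with find_min([28, 59])
find_min([28, 59]): compare 28 with find_min([59])
find_min([59]) = 59  (base case)
Compare 28 with 59 -> 28
Compare 69 with 28 -> 28
Compare 17 with 28 -> 17
Compare 75 with 17 -> 17
Compare 75 with 17 -> 17
Compare 17 with 17 -> 17
Compare 95 with 17 -> 17

17


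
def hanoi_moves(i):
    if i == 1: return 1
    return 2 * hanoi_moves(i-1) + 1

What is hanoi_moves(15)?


hanoi_moves(15) = 2 * hanoi_moves(14) + 1
hanoi_moves(14) = 2 * hanoi_moves(13) + 1
hanoi_moves(13) = 2 * hanoi_moves(12) + 1
hanoi_moves(12) = 2 * hanoi_moves(11) + 1
hanoi_moves(11) = 2 * hanoi_moves(10) + 1
hanoi_moves(10) = 2 * hanoi_moves(9) + 1
hanoi_moves(9) = 2 * hanoi_moves(8) + 1
hanoi_moves(8) = 2 * hanoi_moves(7) + 1
hanoi_moves(7) = 2 * hanoi_moves(6) + 1
hanoi_moves(6) = 2 * hanoi_moves(5) + 1
hanoi_moves(5) = 2 * hanoi_moves(4) + 1
hanoi_moves(4) = 2 * hanoi_moves(3) + 1
hanoi_moves(3) = 2 * hanoi_moves(2) + 1
hanoi_moves(2) = 2 * hanoi_moves(1) + 1
hanoi_moves(1) = 1  (base case)
hanoi_moves(2) = 2 * 1 + 1 = 3
hanoi_moves(3) = 2 * 3 + 1 = 7
hanoi_moves(4) = 2 * 7 + 1 = 15
hanoi_moves(5) = 2 * 15 + 1 = 31
hanoi_moves(6) = 2 * 31 + 1 = 63
hanoi_moves(7) = 2 * 63 + 1 = 127
hanoi_moves(8) = 2 * 127 + 1 = 255
hanoi_moves(9) = 2 * 255 + 1 = 511
hanoi_moves(10) = 2 * 511 + 1 = 1023
hanoi_moves(11) = 2 * 1023 + 1 = 2047
hanoi_moves(12) = 2 * 2047 + 1 = 4095
hanoi_moves(13) = 2 * 4095 + 1 = 8191
hanoi_moves(14) = 2 * 8191 + 1 = 16383
hanoi_moves(15) = 2 * 16383 + 1 = 32767

32767


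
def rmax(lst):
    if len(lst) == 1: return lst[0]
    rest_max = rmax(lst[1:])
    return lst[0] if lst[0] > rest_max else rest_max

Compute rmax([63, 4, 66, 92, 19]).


rmax([63, 4, 66, 92, 19]): compare 63 with rmax([4, 66, 92, 19])
rmax([4, 66, 92, 19]): compare 4 with rmax([66, 92, 19])
rmax([66, 92, 19]): compare 66 with rmax([92, 19])
rmax([92, 19]): compare 92 with rmax([19])
rmax([19]) = 19  (base case)
Compare 92 with 19 -> 92
Compare 66 with 92 -> 92
Compare 4 with 92 -> 92
Compare 63 with 92 -> 92

92


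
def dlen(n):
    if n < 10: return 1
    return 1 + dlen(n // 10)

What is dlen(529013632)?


dlen(529013632) = 1 + dlen(52901363)
dlen(52901363) = 1 + dlen(5290136)
dlen(5290136) = 1 + dlen(529013)
dlen(529013) = 1 + dlen(52901)
dlen(52901) = 1 + dlen(5290)
dlen(5290) = 1 + dlen(529)
dlen(529) = 1 + dlen(52)
dlen(52) = 1 + dlen(5)
dlen(5) = 1  (base case: 5 < 10)
Unwinding: 1 + 1 + 1 + 1 + 1 + 1 + 1 + 1 + 1 = 9

9


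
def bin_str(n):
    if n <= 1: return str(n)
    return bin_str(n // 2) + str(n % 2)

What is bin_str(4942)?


bin_str(4942) = bin_str(2471) + '0'
bin_str(2471) = bin_str(1235) + '1'
bin_str(1235) = bin_str(617) + '1'
bin_str(617) = bin_str(308) + '1'
bin_str(308) = bin_str(154) + '0'
bin_str(154) = bin_str(77) + '0'
bin_str(77) = bin_str(38) + '1'
bin_str(38) = bin_str(19) + '0'
bin_str(19) = bin_str(9) + '1'
bin_str(9) = bin_str(4) + '1'
bin_str(4) = bin_str(2) + '0'
bin_str(2) = bin_str(1) + '0'
bin_str(1) = '1'  (base case)
Concatenating: '1' + '0' + '0' + '1' + '1' + '0' + '1' + '0' + '0' + '1' + '1' + '1' + '0' = '1001101001110'

1001101001110


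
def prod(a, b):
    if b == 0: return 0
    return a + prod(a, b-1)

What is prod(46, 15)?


prod(46, 15) = 46 + prod(46, 14)
prod(46, 14) = 46 + prod(46, 13)
prod(46, 13) = 46 + prod(46, 12)
prod(46, 12) = 46 + prod(46, 11)
prod(46, 11) = 46 + prod(46, 10)
prod(46, 10) = 46 + prod(46, 9)
prod(46, 9) = 46 + prod(46, 8)
prod(46, 8) = 46 + prod(46, 7)
prod(46, 7) = 46 + prod(46, 6)
prod(46, 6) = 46 + prod(46, 5)
prod(46, 5) = 46 + prod(46, 4)
prod(46, 4) = 46 + prod(46, 3)
prod(46, 3) = 46 + prod(46, 2)
prod(46, 2) = 46 + prod(46, 1)
prod(46, 1) = 46 + prod(46, 0)
prod(46, 0) = 0  (base case)
Total: 46 + 46 + 46 + 46 + 46 + 46 + 46 + 46 + 46 + 46 + 46 + 46 + 46 + 46 + 46 + 0 = 690

690


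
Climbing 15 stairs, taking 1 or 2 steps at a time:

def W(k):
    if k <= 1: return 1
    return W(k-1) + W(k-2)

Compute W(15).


Building up from base cases:
W(0) = 1
W(1) = 1
W(2) = W(1) + W(0) = 1 + 1 = 2
W(3) = W(2) + W(1) = 2 + 1 = 3
W(4) = W(3) + W(2) = 3 + 2 = 5
W(5) = W(4) + W(3) = 5 + 3 = 8
W(6) = W(5) + W(4) = 8 + 5 = 13
W(7) = W(6) + W(5) = 13 + 8 = 21
W(8) = W(7) + W(6) = 21 + 13 = 34
W(9) = W(8) + W(7) = 34 + 21 = 55
W(10) = W(9) + W(8) = 55 + 34 = 89
W(11) = W(10) + W(9) = 89 + 55 = 144
W(12) = W(11) + W(10) = 144 + 89 = 233
W(13) = W(12) + W(11) = 233 + 144 = 377
W(14) = W(13) + W(12) = 377 + 233 = 610
W(15) = W(14) + W(13) = 610 + 377 = 987

987


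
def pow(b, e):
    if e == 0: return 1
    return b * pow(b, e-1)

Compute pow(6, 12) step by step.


pow(6, 12)
= 6 * pow(6, 11)
= 6 * 6 * pow(6, 10)
= 6 * 6 * 6 * pow(6, 9)
= 6 * 6 * 6 * 6 * pow(6, 8)
= 6 * 6 * 6 * 6 * 6 * pow(6, 7)
= 6 * 6 * 6 * 6 * 6 * 6 * pow(6, 6)
= 6 * 6 * 6 * 6 * 6 * 6 * 6 * pow(6, 5)
= 6 * 6 * 6 * 6 * 6 * 6 * 6 * 6 * pow(6, 4)
= 6 * 6 * 6 * 6 * 6 * 6 * 6 * 6 * 6 * pow(6, 3)
= 6 * 6 * 6 * 6 * 6 * 6 * 6 * 6 * 6 * 6 * pow(6, 2)
= 6 * 6 * 6 * 6 * 6 * 6 * 6 * 6 * 6 * 6 * 6 * pow(6, 1)
= 6 * 6 * 6 * 6 * 6 * 6 * 6 * 6 * 6 * 6 * 6 * 6 * pow(6, 0)
= 6 * 6 * 6 * 6 * 6 * 6 * 6 * 6 * 6 * 6 * 6 * 6 * 1
= 2176782336

2176782336
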